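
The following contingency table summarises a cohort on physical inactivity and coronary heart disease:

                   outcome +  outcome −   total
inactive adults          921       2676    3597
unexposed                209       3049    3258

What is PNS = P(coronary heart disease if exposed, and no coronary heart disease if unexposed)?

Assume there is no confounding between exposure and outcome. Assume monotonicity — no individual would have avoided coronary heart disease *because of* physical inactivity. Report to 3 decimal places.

PNS ≈ 0.192

p₁ = P(outcome | exposed) = 921/3597 = 0.25605
p₀ = P(outcome | unexposed) = 209/3258 = 0.06415
Under exogeneity and monotonicity, PNS = p₁ − p₀.
PNS = 0.25605 − 0.06415 = 0.1919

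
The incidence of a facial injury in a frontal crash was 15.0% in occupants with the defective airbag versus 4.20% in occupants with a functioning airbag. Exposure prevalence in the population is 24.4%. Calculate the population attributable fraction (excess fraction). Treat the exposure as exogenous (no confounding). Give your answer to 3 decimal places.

PAF ≈ 0.386

p₁ = 0.15, p₀ = 0.042.
Overall risk P(Y=1) = π·p₁ + (1−π)·p₀ = 0.244×0.15 + 0.756×0.042 = 0.068352.
Under exogeneity, PAF = [P(Y=1) − p₀] / P(Y=1).
PAF = (0.068352 − 0.042) / 0.068352 ≈ 0.3855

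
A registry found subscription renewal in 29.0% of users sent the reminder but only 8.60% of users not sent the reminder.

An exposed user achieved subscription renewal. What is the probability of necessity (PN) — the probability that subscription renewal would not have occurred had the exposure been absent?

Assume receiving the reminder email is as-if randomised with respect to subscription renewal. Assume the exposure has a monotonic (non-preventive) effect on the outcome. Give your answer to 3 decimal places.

PN ≈ 0.703

p₁ = 0.29, p₀ = 0.086.
Under exogeneity and monotonicity, PN = (p₁ − p₀) / p₁.
PN = (0.29 − 0.086) / 0.29 = 0.204 / 0.29 ≈ 0.7034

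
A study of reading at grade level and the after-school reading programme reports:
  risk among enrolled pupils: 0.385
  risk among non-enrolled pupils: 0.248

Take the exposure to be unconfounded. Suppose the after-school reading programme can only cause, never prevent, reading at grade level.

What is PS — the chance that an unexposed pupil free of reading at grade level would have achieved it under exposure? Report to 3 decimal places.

PS ≈ 0.182

Let p₁ = 0.385, p₀ = 0.248.
Under exogeneity and monotonicity, PS = (p₁ − p₀) / (1 − p₀).
PS = (0.385 − 0.248) / (1 − 0.248) = 0.137 / 0.752 ≈ 0.1822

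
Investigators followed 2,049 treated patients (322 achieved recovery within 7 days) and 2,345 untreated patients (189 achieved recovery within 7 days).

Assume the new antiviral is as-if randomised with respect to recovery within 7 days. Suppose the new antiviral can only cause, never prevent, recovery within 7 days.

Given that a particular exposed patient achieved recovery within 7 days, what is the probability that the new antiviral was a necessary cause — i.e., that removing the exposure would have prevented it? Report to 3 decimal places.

PN ≈ 0.487

p₁ = P(outcome | exposed) = 322/2049 = 0.15715
p₀ = P(outcome | unexposed) = 189/2345 = 0.080597
Under exogeneity and monotonicity, PN = (p₁ − p₀) / p₁.
PN = (0.15715 − 0.080597) / 0.15715 = 0.076553 / 0.15715 ≈ 0.4871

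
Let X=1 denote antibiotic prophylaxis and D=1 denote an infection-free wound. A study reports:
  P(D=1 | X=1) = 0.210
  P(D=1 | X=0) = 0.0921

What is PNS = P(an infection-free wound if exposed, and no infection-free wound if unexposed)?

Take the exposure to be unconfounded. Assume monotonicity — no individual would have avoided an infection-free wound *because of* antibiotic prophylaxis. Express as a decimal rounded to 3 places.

Let p₁ = 0.21, p₀ = 0.0921.
Under exogeneity and monotonicity, PNS = p₁ − p₀.
PNS = 0.21 − 0.0921 = 0.1179

PNS ≈ 0.118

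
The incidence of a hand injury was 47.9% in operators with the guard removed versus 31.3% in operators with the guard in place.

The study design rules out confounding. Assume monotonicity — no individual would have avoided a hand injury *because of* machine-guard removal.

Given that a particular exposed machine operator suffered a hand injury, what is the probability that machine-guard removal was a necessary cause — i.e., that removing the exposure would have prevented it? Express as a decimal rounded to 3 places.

PN ≈ 0.347

p₁ = 0.479, p₀ = 0.313.
Under exogeneity and monotonicity, PN = (p₁ − p₀) / p₁.
PN = (0.479 − 0.313) / 0.479 = 0.166 / 0.479 ≈ 0.3466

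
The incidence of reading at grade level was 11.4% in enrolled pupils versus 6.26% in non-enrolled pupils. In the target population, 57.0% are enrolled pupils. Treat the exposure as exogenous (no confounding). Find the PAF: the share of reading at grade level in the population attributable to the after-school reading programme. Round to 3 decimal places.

p₁ = 0.114, p₀ = 0.0626.
Overall risk P(Y=1) = π·p₁ + (1−π)·p₀ = 0.57×0.114 + 0.43×0.0626 = 0.091898.
Under exogeneity, PAF = [P(Y=1) − p₀] / P(Y=1).
PAF = (0.091898 − 0.0626) / 0.091898 ≈ 0.3188

PAF ≈ 0.319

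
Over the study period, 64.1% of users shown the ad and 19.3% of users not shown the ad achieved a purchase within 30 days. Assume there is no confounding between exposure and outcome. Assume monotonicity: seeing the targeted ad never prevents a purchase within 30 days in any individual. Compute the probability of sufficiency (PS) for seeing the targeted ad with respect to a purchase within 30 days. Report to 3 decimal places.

PS ≈ 0.555

p₁ = 0.641, p₀ = 0.193.
Under exogeneity and monotonicity, PS = (p₁ − p₀) / (1 − p₀).
PS = (0.641 − 0.193) / (1 − 0.193) = 0.448 / 0.807 ≈ 0.5551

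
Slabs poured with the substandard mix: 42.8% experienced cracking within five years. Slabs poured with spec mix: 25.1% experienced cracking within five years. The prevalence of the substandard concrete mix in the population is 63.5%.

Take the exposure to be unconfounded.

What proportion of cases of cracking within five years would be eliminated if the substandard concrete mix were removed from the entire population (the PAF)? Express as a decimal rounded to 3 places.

p₁ = 0.428, p₀ = 0.251.
Overall risk P(Y=1) = π·p₁ + (1−π)·p₀ = 0.635×0.428 + 0.365×0.251 = 0.3634.
Under exogeneity, PAF = [P(Y=1) − p₀] / P(Y=1).
PAF = (0.3634 − 0.251) / 0.3634 ≈ 0.3093

PAF ≈ 0.309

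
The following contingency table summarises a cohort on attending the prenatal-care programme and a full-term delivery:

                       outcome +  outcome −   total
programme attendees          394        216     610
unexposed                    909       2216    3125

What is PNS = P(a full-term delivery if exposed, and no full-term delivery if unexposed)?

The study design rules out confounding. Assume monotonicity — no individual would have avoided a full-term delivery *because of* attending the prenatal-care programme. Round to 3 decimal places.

PNS ≈ 0.355

p₁ = P(outcome | exposed) = 394/610 = 0.6459
p₀ = P(outcome | unexposed) = 909/3125 = 0.29088
Under exogeneity and monotonicity, PNS = p₁ − p₀.
PNS = 0.6459 − 0.29088 = 0.35502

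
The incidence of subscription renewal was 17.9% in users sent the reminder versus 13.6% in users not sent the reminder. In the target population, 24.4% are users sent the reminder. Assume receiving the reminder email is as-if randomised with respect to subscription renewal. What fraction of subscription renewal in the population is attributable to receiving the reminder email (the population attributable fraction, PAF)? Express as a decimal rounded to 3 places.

PAF ≈ 0.072

p₁ = 0.179, p₀ = 0.136.
Overall risk P(Y=1) = π·p₁ + (1−π)·p₀ = 0.244×0.179 + 0.756×0.136 = 0.14649.
Under exogeneity, PAF = [P(Y=1) − p₀] / P(Y=1).
PAF = (0.14649 − 0.136) / 0.14649 ≈ 0.0716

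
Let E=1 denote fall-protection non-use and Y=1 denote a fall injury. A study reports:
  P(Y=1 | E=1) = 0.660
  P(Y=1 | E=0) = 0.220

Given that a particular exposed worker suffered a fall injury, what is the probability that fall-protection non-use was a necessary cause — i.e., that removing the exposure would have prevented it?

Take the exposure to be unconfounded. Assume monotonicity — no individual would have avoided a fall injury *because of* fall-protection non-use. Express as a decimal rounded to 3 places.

Let p₁ = 0.66, p₀ = 0.22.
Under exogeneity and monotonicity, PN = (p₁ − p₀) / p₁.
PN = (0.66 − 0.22) / 0.66 = 0.44 / 0.66 ≈ 0.6667

PN ≈ 0.667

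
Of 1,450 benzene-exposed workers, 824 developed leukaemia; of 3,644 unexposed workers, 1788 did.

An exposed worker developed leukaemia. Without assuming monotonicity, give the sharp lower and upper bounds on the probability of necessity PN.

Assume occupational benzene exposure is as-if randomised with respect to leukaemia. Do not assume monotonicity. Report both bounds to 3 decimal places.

0.137 ≤ PN ≤ 0.896

p₁ = P(outcome | exposed) = 824/1450 = 0.56828
p₀ = P(outcome | unexposed) = 1788/3644 = 0.49067
Under exogeneity alone the bounds on PN are max{0,(p₁−p₀)/p₁} ≤ PN ≤ min{1,(1−p₀)/p₁}.
  lower = (p₁ − p₀)/p₁ = 0.077606 / 0.56828 ≈ 0.1366
  upper = min{1, (1 − p₀)/p₁} = 0.50933 / 0.56828 ≈ 0.8963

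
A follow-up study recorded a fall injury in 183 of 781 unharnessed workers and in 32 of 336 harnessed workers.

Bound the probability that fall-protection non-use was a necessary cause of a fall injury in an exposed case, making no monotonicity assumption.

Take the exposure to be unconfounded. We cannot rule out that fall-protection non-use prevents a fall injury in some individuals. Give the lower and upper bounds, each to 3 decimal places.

p₁ = P(outcome | exposed) = 183/781 = 0.23431
p₀ = P(outcome | unexposed) = 32/336 = 0.095238
Under exogeneity alone the bounds on PN are max{0,(p₁−p₀)/p₁} ≤ PN ≤ min{1,(1−p₀)/p₁}.
  lower = (p₁ − p₀)/p₁ = 0.13908 / 0.23431 ≈ 0.5935
  upper = min{1, (1 − p₀)/p₁} = 0.90476 / 0.23431 ≈ 3.8613 → capped at 1

0.594 ≤ PN ≤ 1.000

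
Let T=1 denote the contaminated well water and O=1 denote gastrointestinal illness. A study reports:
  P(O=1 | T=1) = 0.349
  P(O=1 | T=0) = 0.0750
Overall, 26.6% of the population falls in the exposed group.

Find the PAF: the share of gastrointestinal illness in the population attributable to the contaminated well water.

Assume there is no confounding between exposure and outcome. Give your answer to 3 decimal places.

PAF ≈ 0.493

Let p₁ = 0.349, p₀ = 0.075.
Overall risk P(Y=1) = π·p₁ + (1−π)·p₀ = 0.266×0.349 + 0.734×0.075 = 0.14788.
Under exogeneity, PAF = [P(Y=1) − p₀] / P(Y=1).
PAF = (0.14788 − 0.075) / 0.14788 ≈ 0.4928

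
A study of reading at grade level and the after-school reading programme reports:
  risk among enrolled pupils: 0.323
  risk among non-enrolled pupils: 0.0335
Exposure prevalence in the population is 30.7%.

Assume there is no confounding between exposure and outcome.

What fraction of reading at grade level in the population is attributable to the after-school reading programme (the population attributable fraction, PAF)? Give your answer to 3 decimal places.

PAF ≈ 0.726

Let p₁ = 0.323, p₀ = 0.0335.
Overall risk P(Y=1) = π·p₁ + (1−π)·p₀ = 0.307×0.323 + 0.693×0.0335 = 0.12238.
Under exogeneity, PAF = [P(Y=1) − p₀] / P(Y=1).
PAF = (0.12238 − 0.0335) / 0.12238 ≈ 0.7263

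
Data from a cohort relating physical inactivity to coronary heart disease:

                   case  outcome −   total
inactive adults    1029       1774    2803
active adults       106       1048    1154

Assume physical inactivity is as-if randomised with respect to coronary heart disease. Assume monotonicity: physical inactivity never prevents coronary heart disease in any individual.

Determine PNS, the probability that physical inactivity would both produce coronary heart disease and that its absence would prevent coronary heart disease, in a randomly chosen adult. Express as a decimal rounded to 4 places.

p₁ = P(outcome | exposed) = 1029/2803 = 0.36711
p₀ = P(outcome | unexposed) = 106/1154 = 0.091854
Under exogeneity and monotonicity, PNS = p₁ − p₀.
PNS = 0.36711 − 0.091854 = 0.27525

PNS ≈ 0.2753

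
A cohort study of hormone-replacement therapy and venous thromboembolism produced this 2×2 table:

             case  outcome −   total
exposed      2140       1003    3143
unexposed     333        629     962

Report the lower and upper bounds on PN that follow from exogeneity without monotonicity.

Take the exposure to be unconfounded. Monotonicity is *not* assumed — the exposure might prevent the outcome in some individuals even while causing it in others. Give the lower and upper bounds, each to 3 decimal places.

p₁ = P(outcome | exposed) = 2140/3143 = 0.68088
p₀ = P(outcome | unexposed) = 333/962 = 0.34615
Under exogeneity alone the bounds on PN are max{0,(p₁−p₀)/p₁} ≤ PN ≤ min{1,(1−p₀)/p₁}.
  lower = (p₁ − p₀)/p₁ = 0.33472 / 0.68088 ≈ 0.4916
  upper = min{1, (1 − p₀)/p₁} = 0.65385 / 0.68088 ≈ 0.9603

0.492 ≤ PN ≤ 0.960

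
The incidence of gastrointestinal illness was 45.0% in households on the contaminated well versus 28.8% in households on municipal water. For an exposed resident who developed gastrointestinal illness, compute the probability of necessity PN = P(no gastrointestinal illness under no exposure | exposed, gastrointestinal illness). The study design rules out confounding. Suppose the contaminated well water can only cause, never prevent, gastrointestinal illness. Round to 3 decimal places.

PN ≈ 0.360

p₁ = 0.45, p₀ = 0.288.
Under exogeneity and monotonicity, PN = (p₁ − p₀) / p₁.
PN = (0.45 − 0.288) / 0.45 = 0.162 / 0.45 ≈ 0.3600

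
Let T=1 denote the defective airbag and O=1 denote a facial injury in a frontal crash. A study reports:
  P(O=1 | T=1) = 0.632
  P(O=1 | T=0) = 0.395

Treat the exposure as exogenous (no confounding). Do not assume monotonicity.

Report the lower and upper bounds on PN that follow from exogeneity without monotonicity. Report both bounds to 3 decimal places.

0.375 ≤ PN ≤ 0.957

Let p₁ = 0.632, p₀ = 0.395.
Under exogeneity alone the bounds on PN are max{0,(p₁−p₀)/p₁} ≤ PN ≤ min{1,(1−p₀)/p₁}.
  lower = (p₁ − p₀)/p₁ = 0.237 / 0.632 ≈ 0.3750
  upper = min{1, (1 − p₀)/p₁} = 0.605 / 0.632 ≈ 0.9573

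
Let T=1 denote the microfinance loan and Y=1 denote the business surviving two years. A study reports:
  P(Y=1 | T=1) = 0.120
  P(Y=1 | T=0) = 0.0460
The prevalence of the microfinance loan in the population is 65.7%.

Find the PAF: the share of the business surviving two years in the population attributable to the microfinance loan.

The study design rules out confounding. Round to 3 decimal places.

Let p₁ = 0.12, p₀ = 0.046.
Overall risk P(Y=1) = π·p₁ + (1−π)·p₀ = 0.657×0.12 + 0.343×0.046 = 0.094618.
Under exogeneity, PAF = [P(Y=1) − p₀] / P(Y=1).
PAF = (0.094618 − 0.046) / 0.094618 ≈ 0.5138

PAF ≈ 0.514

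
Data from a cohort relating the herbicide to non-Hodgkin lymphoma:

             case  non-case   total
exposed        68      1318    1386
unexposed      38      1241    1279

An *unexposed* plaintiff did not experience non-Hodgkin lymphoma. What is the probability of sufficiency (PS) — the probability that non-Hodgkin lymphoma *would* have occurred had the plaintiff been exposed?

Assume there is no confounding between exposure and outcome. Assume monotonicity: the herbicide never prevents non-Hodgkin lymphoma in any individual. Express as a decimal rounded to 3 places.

PS ≈ 0.020

p₁ = P(outcome | exposed) = 68/1386 = 0.049062
p₀ = P(outcome | unexposed) = 38/1279 = 0.029711
Under exogeneity and monotonicity, PS = (p₁ − p₀)/(1 − p₀).
PS = (0.049062 − 0.029711) / 0.97029 ≈ 0.0199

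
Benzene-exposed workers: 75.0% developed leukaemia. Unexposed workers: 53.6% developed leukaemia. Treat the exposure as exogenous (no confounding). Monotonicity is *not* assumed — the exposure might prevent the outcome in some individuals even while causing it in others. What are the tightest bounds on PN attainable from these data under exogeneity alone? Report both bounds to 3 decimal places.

0.285 ≤ PN ≤ 0.619

p₁ = 0.75, p₀ = 0.536.
Under exogeneity alone the bounds on PN are max{0,(p₁−p₀)/p₁} ≤ PN ≤ min{1,(1−p₀)/p₁}.
  lower = (p₁ − p₀)/p₁ = 0.214 / 0.75 ≈ 0.2853
  upper = min{1, (1 − p₀)/p₁} = 0.464 / 0.75 ≈ 0.6187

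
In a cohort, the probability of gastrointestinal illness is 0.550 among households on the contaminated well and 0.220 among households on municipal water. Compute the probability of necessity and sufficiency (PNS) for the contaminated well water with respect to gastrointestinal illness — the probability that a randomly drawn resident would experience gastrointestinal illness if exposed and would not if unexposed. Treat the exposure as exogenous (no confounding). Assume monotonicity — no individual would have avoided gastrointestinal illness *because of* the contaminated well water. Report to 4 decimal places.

PNS ≈ 0.3300

Let p₁ = 0.55, p₀ = 0.22.
Under exogeneity and monotonicity, PNS = p₁ − p₀.
PNS = 0.55 − 0.22 = 0.33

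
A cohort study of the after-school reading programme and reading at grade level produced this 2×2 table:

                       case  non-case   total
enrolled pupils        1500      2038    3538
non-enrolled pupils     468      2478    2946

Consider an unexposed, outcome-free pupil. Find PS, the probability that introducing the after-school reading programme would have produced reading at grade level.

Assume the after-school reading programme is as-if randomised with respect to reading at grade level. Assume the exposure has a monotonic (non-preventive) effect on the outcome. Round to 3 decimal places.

p₁ = P(outcome | exposed) = 1500/3538 = 0.42397
p₀ = P(outcome | unexposed) = 468/2946 = 0.15886
Under exogeneity and monotonicity, PS = (p₁ − p₀)/(1 − p₀).
PS = (0.42397 − 0.15886) / 0.84114 ≈ 0.3152

PS ≈ 0.315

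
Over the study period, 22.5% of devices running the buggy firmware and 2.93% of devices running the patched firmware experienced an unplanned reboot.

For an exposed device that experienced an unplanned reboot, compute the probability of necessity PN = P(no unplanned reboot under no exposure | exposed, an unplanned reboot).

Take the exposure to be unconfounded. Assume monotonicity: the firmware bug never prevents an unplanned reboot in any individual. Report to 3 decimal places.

p₁ = 0.225, p₀ = 0.0293.
Under exogeneity and monotonicity, PN = (p₁ − p₀) / p₁.
PN = (0.225 − 0.0293) / 0.225 = 0.1957 / 0.225 ≈ 0.8698

PN ≈ 0.870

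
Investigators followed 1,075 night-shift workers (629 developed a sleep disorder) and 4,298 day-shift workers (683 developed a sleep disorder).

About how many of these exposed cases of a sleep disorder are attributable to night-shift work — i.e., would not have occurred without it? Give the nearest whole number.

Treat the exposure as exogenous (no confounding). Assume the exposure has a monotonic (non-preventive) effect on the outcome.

about 458 cases

p₁ = P(outcome | exposed) = 629/1075 = 0.58512
p₀ = P(outcome | unexposed) = 683/4298 = 0.15891
PN = (p₁ − p₀)/p₁ = (0.58512 − 0.15891) / 0.58512 ≈ 0.72841.
Attributable cases ≈ PN × (exposed cases) = 0.72841 × 629 ≈ 458.17.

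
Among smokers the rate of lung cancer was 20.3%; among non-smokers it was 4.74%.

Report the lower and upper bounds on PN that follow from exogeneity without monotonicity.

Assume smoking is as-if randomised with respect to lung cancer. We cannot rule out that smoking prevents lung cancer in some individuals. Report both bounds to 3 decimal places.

0.767 ≤ PN ≤ 1.000

p₁ = 0.203, p₀ = 0.0474.
Under exogeneity alone the bounds on PN are max{0,(p₁−p₀)/p₁} ≤ PN ≤ min{1,(1−p₀)/p₁}.
  lower = (p₁ − p₀)/p₁ = 0.1556 / 0.203 ≈ 0.7665
  upper = min{1, (1 − p₀)/p₁} = 0.9526 / 0.203 ≈ 4.6926 → capped at 1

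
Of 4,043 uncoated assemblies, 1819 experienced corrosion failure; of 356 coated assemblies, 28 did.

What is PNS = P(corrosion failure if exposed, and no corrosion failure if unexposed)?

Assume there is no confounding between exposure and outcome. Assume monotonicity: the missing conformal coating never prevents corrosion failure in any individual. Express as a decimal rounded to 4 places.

PNS ≈ 0.3713

p₁ = P(outcome | exposed) = 1819/4043 = 0.44991
p₀ = P(outcome | unexposed) = 28/356 = 0.078652
Under exogeneity and monotonicity, PNS = p₁ − p₀.
PNS = 0.44991 − 0.078652 = 0.37126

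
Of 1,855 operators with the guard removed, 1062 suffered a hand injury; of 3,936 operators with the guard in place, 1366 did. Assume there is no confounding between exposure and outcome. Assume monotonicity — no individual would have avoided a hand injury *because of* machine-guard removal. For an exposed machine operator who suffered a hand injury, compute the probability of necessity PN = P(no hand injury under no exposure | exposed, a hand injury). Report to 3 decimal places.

PN ≈ 0.394

p₁ = P(outcome | exposed) = 1062/1855 = 0.57251
p₀ = P(outcome | unexposed) = 1366/3936 = 0.34705
Under exogeneity and monotonicity, PN = (p₁ − p₀) / p₁.
PN = (0.57251 − 0.34705) / 0.57251 = 0.22545 / 0.57251 ≈ 0.3938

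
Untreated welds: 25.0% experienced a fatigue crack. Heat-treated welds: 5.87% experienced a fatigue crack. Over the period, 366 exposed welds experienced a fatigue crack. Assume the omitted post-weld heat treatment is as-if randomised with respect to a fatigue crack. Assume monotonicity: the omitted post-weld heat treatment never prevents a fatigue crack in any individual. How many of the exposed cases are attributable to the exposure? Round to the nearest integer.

p₁ = 0.25, p₀ = 0.0587.
PN = (p₁ − p₀)/p₁ = (0.25 − 0.0587) / 0.25 ≈ 0.76520.
Attributable cases ≈ PN × (exposed cases) = 0.76520 × 366 ≈ 280.06.

about 280 cases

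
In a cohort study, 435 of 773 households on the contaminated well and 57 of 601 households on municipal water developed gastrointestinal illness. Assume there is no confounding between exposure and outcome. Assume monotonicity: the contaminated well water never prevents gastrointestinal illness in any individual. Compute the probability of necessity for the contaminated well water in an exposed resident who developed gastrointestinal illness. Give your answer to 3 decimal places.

PN ≈ 0.831

p₁ = P(outcome | exposed) = 435/773 = 0.56274
p₀ = P(outcome | unexposed) = 57/601 = 0.094842
Under exogeneity and monotonicity, PN = (p₁ − p₀) / p₁.
PN = (0.56274 − 0.094842) / 0.56274 = 0.4679 / 0.56274 ≈ 0.8315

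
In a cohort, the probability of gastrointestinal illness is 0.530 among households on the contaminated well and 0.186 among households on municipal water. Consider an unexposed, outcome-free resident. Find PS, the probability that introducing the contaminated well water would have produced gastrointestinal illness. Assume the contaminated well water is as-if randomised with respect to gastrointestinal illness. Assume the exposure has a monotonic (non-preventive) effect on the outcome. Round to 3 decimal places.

Let p₁ = 0.53, p₀ = 0.186.
Under exogeneity and monotonicity, PS = (p₁ − p₀) / (1 − p₀).
PS = (0.53 − 0.186) / (1 − 0.186) = 0.344 / 0.814 ≈ 0.4226

PS ≈ 0.423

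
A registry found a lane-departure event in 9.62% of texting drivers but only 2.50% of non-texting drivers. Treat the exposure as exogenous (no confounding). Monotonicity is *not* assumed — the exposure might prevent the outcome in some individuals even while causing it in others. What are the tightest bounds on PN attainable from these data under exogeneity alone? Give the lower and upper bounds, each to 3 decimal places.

0.740 ≤ PN ≤ 1.000

p₁ = 0.0962, p₀ = 0.025.
Under exogeneity alone the bounds on PN are max{0,(p₁−p₀)/p₁} ≤ PN ≤ min{1,(1−p₀)/p₁}.
  lower = (p₁ − p₀)/p₁ = 0.0712 / 0.0962 ≈ 0.7401
  upper = min{1, (1 − p₀)/p₁} = 0.975 / 0.0962 ≈ 10.1351 → capped at 1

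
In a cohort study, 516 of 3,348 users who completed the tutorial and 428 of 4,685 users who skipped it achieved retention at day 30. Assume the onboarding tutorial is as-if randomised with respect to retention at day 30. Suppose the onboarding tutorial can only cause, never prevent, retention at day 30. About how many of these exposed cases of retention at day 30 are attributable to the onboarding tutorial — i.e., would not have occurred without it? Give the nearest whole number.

about 210 cases

p₁ = P(outcome | exposed) = 516/3348 = 0.15412
p₀ = P(outcome | unexposed) = 428/4685 = 0.091355
PN = (p₁ − p₀)/p₁ = (0.15412 − 0.091355) / 0.15412 ≈ 0.40725.
Attributable cases ≈ PN × (exposed cases) = 0.40725 × 516 ≈ 210.14.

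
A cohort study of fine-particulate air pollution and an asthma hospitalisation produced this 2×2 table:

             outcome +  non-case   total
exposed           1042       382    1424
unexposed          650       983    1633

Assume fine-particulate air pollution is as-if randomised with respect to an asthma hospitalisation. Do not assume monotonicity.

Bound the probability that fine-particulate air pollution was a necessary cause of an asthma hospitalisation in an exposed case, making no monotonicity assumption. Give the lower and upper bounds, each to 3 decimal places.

p₁ = P(outcome | exposed) = 1042/1424 = 0.73174
p₀ = P(outcome | unexposed) = 650/1633 = 0.39804
Under exogeneity alone the bounds on PN are max{0,(p₁−p₀)/p₁} ≤ PN ≤ min{1,(1−p₀)/p₁}.
  lower = (p₁ − p₀)/p₁ = 0.3337 / 0.73174 ≈ 0.4560
  upper = min{1, (1 − p₀)/p₁} = 0.60196 / 0.73174 ≈ 0.8226

0.456 ≤ PN ≤ 0.823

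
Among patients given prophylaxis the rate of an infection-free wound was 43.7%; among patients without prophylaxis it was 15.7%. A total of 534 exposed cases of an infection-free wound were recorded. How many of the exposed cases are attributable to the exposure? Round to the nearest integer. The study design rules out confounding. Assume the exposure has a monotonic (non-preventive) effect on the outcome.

p₁ = 0.437, p₀ = 0.157.
PN = (p₁ − p₀)/p₁ = (0.437 − 0.157) / 0.437 ≈ 0.64073.
Attributable cases ≈ PN × (exposed cases) = 0.64073 × 534 ≈ 342.15.

about 342 cases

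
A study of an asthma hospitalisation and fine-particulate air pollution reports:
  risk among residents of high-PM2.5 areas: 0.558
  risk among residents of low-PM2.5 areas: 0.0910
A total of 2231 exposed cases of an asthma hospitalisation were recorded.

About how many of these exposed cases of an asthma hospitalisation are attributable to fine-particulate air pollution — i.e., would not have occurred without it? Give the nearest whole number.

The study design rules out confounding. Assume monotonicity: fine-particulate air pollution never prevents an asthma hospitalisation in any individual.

about 1867 cases

Let p₁ = 0.558, p₀ = 0.091.
PN = (p₁ − p₀)/p₁ = (0.558 − 0.091) / 0.558 ≈ 0.83692.
Attributable cases ≈ PN × (exposed cases) = 0.83692 × 2231 ≈ 1867.16.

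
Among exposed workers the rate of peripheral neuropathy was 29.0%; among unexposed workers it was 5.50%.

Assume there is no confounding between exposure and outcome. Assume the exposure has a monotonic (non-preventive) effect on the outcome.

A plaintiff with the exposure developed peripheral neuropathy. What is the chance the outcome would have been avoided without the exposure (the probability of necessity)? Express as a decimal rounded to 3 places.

PN ≈ 0.810

p₁ = 0.29, p₀ = 0.055.
Under exogeneity and monotonicity, PN = (p₁ − p₀) / p₁.
PN = (0.29 − 0.055) / 0.29 = 0.235 / 0.29 ≈ 0.8103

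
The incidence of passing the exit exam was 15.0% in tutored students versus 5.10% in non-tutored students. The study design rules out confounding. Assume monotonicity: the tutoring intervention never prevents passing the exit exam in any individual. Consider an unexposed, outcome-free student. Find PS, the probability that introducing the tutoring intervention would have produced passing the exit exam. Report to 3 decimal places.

PS ≈ 0.104

p₁ = 0.15, p₀ = 0.051.
Under exogeneity and monotonicity, PS = (p₁ − p₀) / (1 − p₀).
PS = (0.15 − 0.051) / (1 − 0.051) = 0.099 / 0.949 ≈ 0.1043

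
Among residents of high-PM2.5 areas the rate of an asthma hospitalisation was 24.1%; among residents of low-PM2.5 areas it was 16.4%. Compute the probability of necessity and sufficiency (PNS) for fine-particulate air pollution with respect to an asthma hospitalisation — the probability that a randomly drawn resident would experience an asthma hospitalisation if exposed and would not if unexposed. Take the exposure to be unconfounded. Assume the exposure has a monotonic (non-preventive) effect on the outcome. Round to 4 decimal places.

p₁ = 0.241, p₀ = 0.164.
Under exogeneity and monotonicity, PNS = p₁ − p₀.
PNS = 0.241 − 0.164 = 0.077

PNS ≈ 0.0770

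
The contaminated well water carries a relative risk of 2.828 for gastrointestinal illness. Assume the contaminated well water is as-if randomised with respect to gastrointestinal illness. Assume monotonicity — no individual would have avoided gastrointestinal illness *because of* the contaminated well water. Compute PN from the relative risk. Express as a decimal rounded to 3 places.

Under exogeneity and monotonicity, PN = (RR − 1) / RR = 1 − 1/RR.
PN = (2.828 − 1) / 2.828 = 1.828 / 2.828 ≈ 0.6464

PN ≈ 0.646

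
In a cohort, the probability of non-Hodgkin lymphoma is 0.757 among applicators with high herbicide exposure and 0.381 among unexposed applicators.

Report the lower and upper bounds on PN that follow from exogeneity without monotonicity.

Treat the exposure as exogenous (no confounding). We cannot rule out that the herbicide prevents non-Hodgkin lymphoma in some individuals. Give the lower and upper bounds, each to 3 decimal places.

Let p₁ = 0.757, p₀ = 0.381.
Under exogeneity alone the bounds on PN are max{0,(p₁−p₀)/p₁} ≤ PN ≤ min{1,(1−p₀)/p₁}.
  lower = (p₁ − p₀)/p₁ = 0.376 / 0.757 ≈ 0.4967
  upper = min{1, (1 − p₀)/p₁} = 0.619 / 0.757 ≈ 0.8177

0.497 ≤ PN ≤ 0.818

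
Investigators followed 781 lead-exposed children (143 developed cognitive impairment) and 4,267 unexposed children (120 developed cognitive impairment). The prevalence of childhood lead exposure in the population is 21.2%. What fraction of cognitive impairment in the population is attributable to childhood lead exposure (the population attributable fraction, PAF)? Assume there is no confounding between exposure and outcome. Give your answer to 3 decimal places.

p₁ = P(outcome | exposed) = 143/781 = 0.1831
p₀ = P(outcome | unexposed) = 120/4267 = 0.028123
Overall risk P(Y=1) = π·p₁ + (1−π)·p₀ = 0.212×0.1831 + 0.788×0.028123 = 0.060978.
Under exogeneity, PAF = [P(Y=1) − p₀] / P(Y=1).
PAF = (0.060978 − 0.028123) / 0.060978 ≈ 0.5388

PAF ≈ 0.539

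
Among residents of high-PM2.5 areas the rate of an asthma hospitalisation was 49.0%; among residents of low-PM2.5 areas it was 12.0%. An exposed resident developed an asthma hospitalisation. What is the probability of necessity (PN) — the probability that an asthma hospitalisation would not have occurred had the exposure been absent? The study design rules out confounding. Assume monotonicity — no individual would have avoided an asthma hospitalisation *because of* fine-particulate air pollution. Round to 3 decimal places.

p₁ = 0.49, p₀ = 0.12.
Under exogeneity and monotonicity, PN = (p₁ − p₀) / p₁.
PN = (0.49 − 0.12) / 0.49 = 0.37 / 0.49 ≈ 0.7551

PN ≈ 0.755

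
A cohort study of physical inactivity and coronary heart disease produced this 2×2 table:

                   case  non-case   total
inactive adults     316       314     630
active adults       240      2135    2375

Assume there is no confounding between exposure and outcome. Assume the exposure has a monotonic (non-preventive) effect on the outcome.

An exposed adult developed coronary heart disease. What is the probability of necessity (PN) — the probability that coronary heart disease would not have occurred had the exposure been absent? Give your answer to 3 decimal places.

PN ≈ 0.799

p₁ = P(outcome | exposed) = 316/630 = 0.50159
p₀ = P(outcome | unexposed) = 240/2375 = 0.10105
Under exogeneity and monotonicity, PN = (p₁ − p₀) / p₁.
PN = (0.50159 − 0.10105) / 0.50159 = 0.40053 / 0.50159 ≈ 0.7985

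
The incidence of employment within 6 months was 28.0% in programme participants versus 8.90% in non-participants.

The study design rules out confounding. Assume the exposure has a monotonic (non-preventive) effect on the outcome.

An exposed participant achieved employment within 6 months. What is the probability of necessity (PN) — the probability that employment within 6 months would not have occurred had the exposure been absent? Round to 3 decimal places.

PN ≈ 0.682

p₁ = 0.28, p₀ = 0.089.
Under exogeneity and monotonicity, PN = (p₁ − p₀) / p₁.
PN = (0.28 − 0.089) / 0.28 = 0.191 / 0.28 ≈ 0.6821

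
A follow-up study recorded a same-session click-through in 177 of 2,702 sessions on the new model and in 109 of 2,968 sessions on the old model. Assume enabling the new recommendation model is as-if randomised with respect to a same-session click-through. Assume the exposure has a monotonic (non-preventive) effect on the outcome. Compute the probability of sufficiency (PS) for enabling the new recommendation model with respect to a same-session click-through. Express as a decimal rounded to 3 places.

p₁ = P(outcome | exposed) = 177/2702 = 0.065507
p₀ = P(outcome | unexposed) = 109/2968 = 0.036725
Under exogeneity and monotonicity, PS = (p₁ − p₀) / (1 − p₀).
PS = (0.065507 − 0.036725) / (1 − 0.036725) = 0.028782 / 0.96327 ≈ 0.0299

PS ≈ 0.030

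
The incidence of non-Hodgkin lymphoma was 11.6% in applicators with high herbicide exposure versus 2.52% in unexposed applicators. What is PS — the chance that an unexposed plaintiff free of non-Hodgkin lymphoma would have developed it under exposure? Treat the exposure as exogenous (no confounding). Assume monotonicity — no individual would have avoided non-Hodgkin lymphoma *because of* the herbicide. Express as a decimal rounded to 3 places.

p₁ = 0.116, p₀ = 0.0252.
Under exogeneity and monotonicity, PS = (p₁ − p₀) / (1 − p₀).
PS = (0.116 − 0.0252) / (1 − 0.0252) = 0.0908 / 0.9748 ≈ 0.0931

PS ≈ 0.093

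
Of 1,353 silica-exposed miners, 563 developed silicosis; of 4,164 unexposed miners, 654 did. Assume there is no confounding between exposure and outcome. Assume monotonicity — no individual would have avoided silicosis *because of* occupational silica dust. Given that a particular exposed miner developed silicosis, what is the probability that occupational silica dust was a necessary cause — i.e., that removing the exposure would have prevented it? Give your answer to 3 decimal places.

p₁ = P(outcome | exposed) = 563/1353 = 0.41611
p₀ = P(outcome | unexposed) = 654/4164 = 0.15706
Under exogeneity and monotonicity, PN = (p₁ − p₀) / p₁.
PN = (0.41611 − 0.15706) / 0.41611 = 0.25905 / 0.41611 ≈ 0.6226

PN ≈ 0.623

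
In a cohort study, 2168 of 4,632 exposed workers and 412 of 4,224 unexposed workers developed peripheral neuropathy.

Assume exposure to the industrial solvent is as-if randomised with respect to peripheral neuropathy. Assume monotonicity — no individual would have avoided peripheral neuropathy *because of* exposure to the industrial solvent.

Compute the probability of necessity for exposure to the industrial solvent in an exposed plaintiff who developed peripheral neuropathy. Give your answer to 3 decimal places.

p₁ = P(outcome | exposed) = 2168/4632 = 0.46805
p₀ = P(outcome | unexposed) = 412/4224 = 0.097538
Under exogeneity and monotonicity, PN = (p₁ − p₀) / p₁.
PN = (0.46805 − 0.097538) / 0.46805 = 0.37051 / 0.46805 ≈ 0.7916

PN ≈ 0.792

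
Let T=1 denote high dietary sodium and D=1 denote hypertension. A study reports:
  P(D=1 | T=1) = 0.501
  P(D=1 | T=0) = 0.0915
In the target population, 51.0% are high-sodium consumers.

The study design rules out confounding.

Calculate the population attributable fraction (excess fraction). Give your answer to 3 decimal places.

PAF ≈ 0.695

Let p₁ = 0.501, p₀ = 0.0915.
Overall risk P(Y=1) = π·p₁ + (1−π)·p₀ = 0.51×0.501 + 0.49×0.0915 = 0.30035.
Under exogeneity, PAF = [P(Y=1) − p₀] / P(Y=1).
PAF = (0.30035 − 0.0915) / 0.30035 ≈ 0.6954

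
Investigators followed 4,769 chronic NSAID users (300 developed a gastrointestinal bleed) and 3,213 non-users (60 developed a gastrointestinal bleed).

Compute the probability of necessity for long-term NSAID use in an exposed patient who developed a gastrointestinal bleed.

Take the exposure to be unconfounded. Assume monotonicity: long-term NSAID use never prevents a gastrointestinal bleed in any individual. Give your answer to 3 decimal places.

p₁ = P(outcome | exposed) = 300/4769 = 0.062906
p₀ = P(outcome | unexposed) = 60/3213 = 0.018674
Under exogeneity and monotonicity, PN = (p₁ − p₀) / p₁.
PN = (0.062906 − 0.018674) / 0.062906 = 0.044232 / 0.062906 ≈ 0.7031

PN ≈ 0.703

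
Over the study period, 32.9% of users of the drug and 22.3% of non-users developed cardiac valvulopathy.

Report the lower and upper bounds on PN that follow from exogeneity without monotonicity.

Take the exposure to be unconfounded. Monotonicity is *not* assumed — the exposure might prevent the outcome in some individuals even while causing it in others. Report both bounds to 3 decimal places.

p₁ = 0.329, p₀ = 0.223.
Under exogeneity alone the bounds on PN are max{0,(p₁−p₀)/p₁} ≤ PN ≤ min{1,(1−p₀)/p₁}.
  lower = (p₁ − p₀)/p₁ = 0.106 / 0.329 ≈ 0.3222
  upper = min{1, (1 − p₀)/p₁} = 0.777 / 0.329 ≈ 2.3617 → capped at 1

0.322 ≤ PN ≤ 1.000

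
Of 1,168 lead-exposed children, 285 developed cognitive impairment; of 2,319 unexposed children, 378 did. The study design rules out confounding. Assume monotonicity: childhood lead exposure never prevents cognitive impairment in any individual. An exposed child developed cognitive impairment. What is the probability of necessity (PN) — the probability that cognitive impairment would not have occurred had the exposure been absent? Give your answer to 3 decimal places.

PN ≈ 0.332

p₁ = P(outcome | exposed) = 285/1168 = 0.24401
p₀ = P(outcome | unexposed) = 378/2319 = 0.163
Under exogeneity and monotonicity, PN = (p₁ − p₀) / p₁.
PN = (0.24401 − 0.163) / 0.24401 = 0.081006 / 0.24401 ≈ 0.3320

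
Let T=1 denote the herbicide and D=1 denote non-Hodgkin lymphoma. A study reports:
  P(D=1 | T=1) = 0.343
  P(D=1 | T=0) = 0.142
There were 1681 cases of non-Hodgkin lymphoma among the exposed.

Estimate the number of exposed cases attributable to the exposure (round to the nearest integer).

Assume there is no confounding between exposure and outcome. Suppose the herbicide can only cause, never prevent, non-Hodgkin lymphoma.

about 985 cases

Let p₁ = 0.343, p₀ = 0.142.
PN = (p₁ − p₀)/p₁ = (0.343 − 0.142) / 0.343 ≈ 0.58601.
Attributable cases ≈ PN × (exposed cases) = 0.58601 × 1681 ≈ 985.08.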